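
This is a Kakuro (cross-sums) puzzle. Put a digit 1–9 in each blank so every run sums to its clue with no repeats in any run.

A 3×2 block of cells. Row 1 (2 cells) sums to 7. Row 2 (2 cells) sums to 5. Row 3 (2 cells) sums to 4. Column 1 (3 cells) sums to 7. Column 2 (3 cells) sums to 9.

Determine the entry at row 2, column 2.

1

4 in 2 cells must be {1,3}; 7 in 3 cells must be {1,2,4}.
The 4 across and the 7 down share only 1, so (3,1) = 1.
(3,2) = 4 − 1 = 3 completes the 4 across.
Nothing is forced directly, so branch on (1,1), whose candidates are 2 or 4. If (1,1) = 4: then (1,2) would have to be in {3} for the 7 across but in {1,2,4,5} for the 9 down — contradiction. So (1,1) = 2.
(1,2) = 7 − 2 = 5 completes the 7 across.
(2,1) = 7 − 3 = 4 completes the 7 down.
(2,2) = 5 − 4 = 1 completes the 5 across.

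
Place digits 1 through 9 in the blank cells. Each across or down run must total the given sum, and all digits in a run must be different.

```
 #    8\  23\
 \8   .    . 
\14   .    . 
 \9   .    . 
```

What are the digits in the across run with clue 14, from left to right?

23 in 3 cells must be {6,8,9}.
The 8 across and the 23 down share only 6, so R1C2 = 6.
The 14 across and the 8 down share only 5, so R2C1 = 5.
R2C2 = 14 − 5 = 9 completes the 14 across.
R3C2 = 23 − 15 = 8 completes the 23 down.
R1C1 = 8 − 6 = 2 completes the 8 across.
R3C1 = 9 − 8 = 1 completes the 9 across.

5 9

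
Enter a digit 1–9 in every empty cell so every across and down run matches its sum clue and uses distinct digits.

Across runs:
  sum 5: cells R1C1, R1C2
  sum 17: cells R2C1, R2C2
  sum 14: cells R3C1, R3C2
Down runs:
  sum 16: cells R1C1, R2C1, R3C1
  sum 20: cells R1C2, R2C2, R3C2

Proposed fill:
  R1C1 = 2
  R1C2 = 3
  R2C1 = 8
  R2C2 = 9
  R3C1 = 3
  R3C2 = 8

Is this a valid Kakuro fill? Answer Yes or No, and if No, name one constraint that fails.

No — the across run R3C1–R3C2 sums to 11, not 14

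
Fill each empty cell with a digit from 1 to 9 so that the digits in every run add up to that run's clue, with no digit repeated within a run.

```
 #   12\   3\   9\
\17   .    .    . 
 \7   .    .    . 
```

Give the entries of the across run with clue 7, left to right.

4 1 2

7 in 3 cells must be {1,2,4}; 3 in 2 cells must be {1,2}.
The 7 across and the 12 down share only 4, so R2C1 = 4.
R1C1 = 12 − 4 = 8 completes the 12 down.
Given what's placed, R1C2 must be 2 to fit the 17 across and 3 down.
R1C3 = 17 − 10 = 7 completes the 17 across.
R2C2 = 3 − 2 = 1 completes the 3 down.
R2C3 = 7 − 5 = 2 completes the 7 across.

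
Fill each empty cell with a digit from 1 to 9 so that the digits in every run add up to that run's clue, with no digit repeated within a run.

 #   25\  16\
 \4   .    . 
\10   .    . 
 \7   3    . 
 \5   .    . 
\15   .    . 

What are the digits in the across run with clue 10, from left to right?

4 in 2 cells must be {1,3}; 16 in 5 cells must be {1,2,3,4,6}.
R1C1 = 1: the only remaining digit allowed by both the 4 across and the 25 down.
R1C2 = 4 − 1 = 3 completes the 4 across.
R3C2 = 7 − 3 = 4 completes the 7 across.
R4C1 = 4: the only remaining digit allowed by both the 5 across and the 25 down.
R4C2 = 5 − 4 = 1 completes the 5 across.
Given what's placed, R5C2 must be 6 to fit the 15 across and 16 down.
R2C2 = 16 − 14 = 2 completes the 16 down.
R5C1 = 15 − 6 = 9 completes the 15 across.
R2C1 = 10 − 2 = 8 completes the 10 across.

8 2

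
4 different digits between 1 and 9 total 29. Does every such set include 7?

Yes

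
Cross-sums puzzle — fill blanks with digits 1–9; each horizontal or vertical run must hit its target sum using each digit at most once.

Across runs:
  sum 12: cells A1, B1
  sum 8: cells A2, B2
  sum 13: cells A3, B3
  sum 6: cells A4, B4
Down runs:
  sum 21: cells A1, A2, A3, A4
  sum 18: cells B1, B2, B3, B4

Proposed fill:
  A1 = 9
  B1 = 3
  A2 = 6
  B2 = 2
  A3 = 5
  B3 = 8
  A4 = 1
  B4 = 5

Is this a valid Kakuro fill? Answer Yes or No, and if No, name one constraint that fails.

Yes

Across: 9+3=12; 6+2=8; 5+8=13; 1+5=6. Down: 9+6+5+1=21; 3+2+8+5=18. No digit repeats within any run.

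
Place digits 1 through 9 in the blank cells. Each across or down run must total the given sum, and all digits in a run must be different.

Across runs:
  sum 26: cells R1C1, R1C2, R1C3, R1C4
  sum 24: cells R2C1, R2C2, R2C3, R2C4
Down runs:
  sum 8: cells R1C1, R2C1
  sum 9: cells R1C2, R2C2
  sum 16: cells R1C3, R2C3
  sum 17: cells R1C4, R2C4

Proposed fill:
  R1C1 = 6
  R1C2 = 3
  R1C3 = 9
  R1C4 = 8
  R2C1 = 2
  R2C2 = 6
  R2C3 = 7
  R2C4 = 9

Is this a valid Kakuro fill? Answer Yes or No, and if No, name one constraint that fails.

Yes

Across: 6+3+9+8=26; 2+6+7+9=24. Down: 6+2=8; 3+6=9; 9+7=16; 8+9=17. No digit repeats within any run.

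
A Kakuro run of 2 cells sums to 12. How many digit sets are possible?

3

2 distinct digits from 1–9 sum between 3 and 17.
Enumerating: {3,9}, {4,8}, {5,7}.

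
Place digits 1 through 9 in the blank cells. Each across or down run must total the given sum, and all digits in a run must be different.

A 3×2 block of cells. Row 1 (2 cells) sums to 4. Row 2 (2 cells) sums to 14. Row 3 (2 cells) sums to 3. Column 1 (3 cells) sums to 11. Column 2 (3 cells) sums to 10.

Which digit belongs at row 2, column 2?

6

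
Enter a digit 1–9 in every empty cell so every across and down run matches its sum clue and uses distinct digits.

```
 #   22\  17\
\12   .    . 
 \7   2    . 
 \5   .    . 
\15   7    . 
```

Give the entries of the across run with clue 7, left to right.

R2C2 = 7 − 2 = 5 completes the 7 across.
Given what's placed, R3C1 must be 4 to fit the 5 across and 22 down.
R3C2 = 5 − 4 = 1 completes the 5 across.
R4C2 = 15 − 7 = 8 completes the 15 across.
R1C1 = 22 − 13 = 9 completes the 22 down.
R1C2 = 12 − 9 = 3 completes the 12 across.

2 5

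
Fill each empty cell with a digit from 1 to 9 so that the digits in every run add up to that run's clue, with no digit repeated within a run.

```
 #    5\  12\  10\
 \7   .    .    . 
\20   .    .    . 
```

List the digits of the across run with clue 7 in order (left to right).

7 in 3 cells must be {1,2,4}.
The 7 across and the 12 down share only 4, so R1C2 = 4.
R2C2 = 12 − 4 = 8 completes the 12 down.
Given what's placed, R2C1 must be 3 to fit the 20 across and 5 down.
R2C3 = 20 − 11 = 9 completes the 20 across.
R1C1 = 5 − 3 = 2 completes the 5 down.
R1C3 = 7 − 6 = 1 completes the 7 across.

2, 4, 1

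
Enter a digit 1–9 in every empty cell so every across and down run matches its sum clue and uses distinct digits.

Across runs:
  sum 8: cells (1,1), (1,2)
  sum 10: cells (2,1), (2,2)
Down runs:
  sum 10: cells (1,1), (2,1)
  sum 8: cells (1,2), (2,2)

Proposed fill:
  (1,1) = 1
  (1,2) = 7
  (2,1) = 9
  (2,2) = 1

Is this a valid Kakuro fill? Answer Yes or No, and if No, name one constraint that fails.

Yes

Across: 1+7=8; 9+1=10. Down: 1+9=10; 7+1=8. No digit repeats within any run.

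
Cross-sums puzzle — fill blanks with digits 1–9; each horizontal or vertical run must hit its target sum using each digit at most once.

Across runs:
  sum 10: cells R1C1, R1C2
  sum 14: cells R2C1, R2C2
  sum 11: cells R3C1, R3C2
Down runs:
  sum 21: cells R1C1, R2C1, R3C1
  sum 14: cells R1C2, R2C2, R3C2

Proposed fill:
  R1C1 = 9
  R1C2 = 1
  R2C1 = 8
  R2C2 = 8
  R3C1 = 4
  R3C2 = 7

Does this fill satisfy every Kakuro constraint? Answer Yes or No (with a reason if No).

No — the down run R1C2–R3C2 sums to 16, not 14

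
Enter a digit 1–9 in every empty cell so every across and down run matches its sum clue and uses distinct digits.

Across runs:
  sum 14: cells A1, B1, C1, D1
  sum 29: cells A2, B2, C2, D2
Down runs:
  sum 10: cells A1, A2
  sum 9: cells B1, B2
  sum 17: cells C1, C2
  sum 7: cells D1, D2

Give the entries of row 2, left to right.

29 in 4 cells must be {5,7,8,9}; 17 in 2 cells must be {8,9}.
Only 8 fits C1 under both its across sum 14 and down sum 17.
C2 = 17 − 8 = 9 completes the 17 down.
Given what's placed, D2 must be 5 to fit the 29 across and 7 down.
D1 = 7 − 5 = 2 completes the 7 down.
No cell is forced outright now. A2 can only be 7 or 8 (the digits allowed by both its 29 across and its 10 down). If A2 = 8: then A1 would have to be in {1,3} for the 14 across but in {2} for the 10 down — contradiction. So A2 = 7.
A1 = 10 − 7 = 3 completes the 10 down.
B1 = 14 − 13 = 1 completes the 14 across.
B2 = 29 − 21 = 8 completes the 29 across.

7 8 9 5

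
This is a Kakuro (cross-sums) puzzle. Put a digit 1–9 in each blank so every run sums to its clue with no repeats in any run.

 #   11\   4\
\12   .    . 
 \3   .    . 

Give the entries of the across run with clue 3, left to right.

2 1

3 in 2 cells must be {1,2}; 4 in 2 cells must be {1,3}.
The 12 across and the 4 down share only 3, so R1C2 = 3.
The 3 across and the 11 down share only 2, so R2C1 = 2.
R2C2 = 3 − 2 = 1 completes the 3 across.
R1C1 = 12 − 3 = 9 completes the 12 across.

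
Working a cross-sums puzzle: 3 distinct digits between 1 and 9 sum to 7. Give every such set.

{1,2,4}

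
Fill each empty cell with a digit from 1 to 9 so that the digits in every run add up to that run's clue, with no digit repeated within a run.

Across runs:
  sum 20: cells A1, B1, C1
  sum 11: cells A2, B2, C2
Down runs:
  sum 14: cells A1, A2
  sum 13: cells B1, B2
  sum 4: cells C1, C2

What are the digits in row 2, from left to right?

4 in 2 cells must be {1,3}.
The 20 across and the 4 down share only 3, so C1 = 3.
C2 = 4 − 3 = 1 completes the 4 down.
Nothing is forced directly, so branch on A2, whose candidates are 6 or 8. If A2 = 8: then A1 would have to be in {8,9} for the 20 across but in {6} for the 14 down — contradiction. So A2 = 6.
A1 = 14 − 6 = 8 completes the 14 down.
B1 = 20 − 11 = 9 completes the 20 across.
B2 = 11 − 7 = 4 completes the 11 across.

6 4 1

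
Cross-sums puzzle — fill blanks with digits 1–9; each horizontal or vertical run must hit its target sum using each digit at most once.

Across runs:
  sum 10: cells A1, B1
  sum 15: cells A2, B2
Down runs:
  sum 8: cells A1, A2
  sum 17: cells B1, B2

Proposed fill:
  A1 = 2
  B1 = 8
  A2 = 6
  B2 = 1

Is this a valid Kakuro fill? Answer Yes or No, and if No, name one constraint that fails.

No — the across run A2–B2 sums to 7, not 15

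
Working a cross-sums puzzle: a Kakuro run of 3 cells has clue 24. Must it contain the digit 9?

Yes

The only way to make 24 from 3 distinct digits is {7,8,9}, which contains 9.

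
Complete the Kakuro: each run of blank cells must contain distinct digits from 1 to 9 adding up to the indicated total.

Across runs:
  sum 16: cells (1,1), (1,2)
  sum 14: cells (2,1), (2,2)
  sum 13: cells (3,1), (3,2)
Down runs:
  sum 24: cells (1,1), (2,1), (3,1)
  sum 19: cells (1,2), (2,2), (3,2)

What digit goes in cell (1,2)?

16 in 2 cells must be {7,9}; 24 in 3 cells must be {7,8,9}.
Nothing is forced directly, so branch on (1,1), whose candidates are 7 or 9. If (1,1) = 9: that forces (1,2) = 7, (2,1) = 8, after which (2,2) would have to be in {6} for the 14 across but in {3,4,8,9} for the 19 down — contradiction. So (1,1) = 7.
(1,2) = 16 − 7 = 9 completes the 16 across.
Nothing is forced directly, so branch on (2,1), whose candidates are 8 or 9. If (2,1) = 9: then (2,2) would have to be in {5} for the 14 across but in {2,3,4,6,7,8} for the 19 down — contradiction. So (2,1) = 8.
(2,2) = 14 − 8 = 6 completes the 14 across.
(3,1) = 24 − 15 = 9 completes the 24 down.
(3,2) = 13 − 9 = 4 completes the 13 across.

9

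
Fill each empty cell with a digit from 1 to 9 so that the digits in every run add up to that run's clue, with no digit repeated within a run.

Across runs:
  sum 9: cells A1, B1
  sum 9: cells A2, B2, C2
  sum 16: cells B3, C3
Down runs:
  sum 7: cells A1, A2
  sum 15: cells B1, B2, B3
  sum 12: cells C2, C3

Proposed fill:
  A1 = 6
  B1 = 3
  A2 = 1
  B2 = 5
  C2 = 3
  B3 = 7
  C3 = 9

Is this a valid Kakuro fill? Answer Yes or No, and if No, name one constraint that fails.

Yes

Across: 6+3=9; 1+5+3=9; 7+9=16. Down: 6+1=7; 3+5+7=15; 3+9=12. No digit repeats within any run.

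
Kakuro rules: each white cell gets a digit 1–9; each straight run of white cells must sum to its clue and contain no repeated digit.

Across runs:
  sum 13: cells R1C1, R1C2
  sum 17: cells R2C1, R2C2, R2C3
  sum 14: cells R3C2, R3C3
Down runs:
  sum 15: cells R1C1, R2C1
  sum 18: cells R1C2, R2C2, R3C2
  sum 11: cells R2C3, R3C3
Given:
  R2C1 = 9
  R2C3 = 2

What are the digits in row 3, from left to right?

R1C1 = 15 − 9 = 6 completes the 15 down.
R1C2 = 13 − 6 = 7 completes the 13 across.
R2C2 = 17 − 11 = 6 completes the 17 across.
R3C2 = 18 − 13 = 5 completes the 18 down.
R3C3 = 14 − 5 = 9 completes the 14 across.

5 9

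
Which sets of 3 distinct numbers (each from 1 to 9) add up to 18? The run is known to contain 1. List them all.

3 distinct digits from 1–9 sum between 6 and 24.
Keeping only sets containing 1.
Only one set works: {1,8,9}.

{1,8,9}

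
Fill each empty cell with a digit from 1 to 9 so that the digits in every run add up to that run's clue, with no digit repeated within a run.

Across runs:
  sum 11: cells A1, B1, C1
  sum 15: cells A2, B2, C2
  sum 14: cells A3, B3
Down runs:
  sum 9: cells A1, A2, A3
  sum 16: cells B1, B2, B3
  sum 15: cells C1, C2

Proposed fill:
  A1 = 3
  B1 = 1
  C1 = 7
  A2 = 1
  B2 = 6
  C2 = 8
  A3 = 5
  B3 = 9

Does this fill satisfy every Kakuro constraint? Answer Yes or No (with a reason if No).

Across: 3+1+7=11; 1+6+8=15; 5+9=14. Down: 3+1+5=9; 1+6+9=16; 7+8=15. No digit repeats within any run.

Yes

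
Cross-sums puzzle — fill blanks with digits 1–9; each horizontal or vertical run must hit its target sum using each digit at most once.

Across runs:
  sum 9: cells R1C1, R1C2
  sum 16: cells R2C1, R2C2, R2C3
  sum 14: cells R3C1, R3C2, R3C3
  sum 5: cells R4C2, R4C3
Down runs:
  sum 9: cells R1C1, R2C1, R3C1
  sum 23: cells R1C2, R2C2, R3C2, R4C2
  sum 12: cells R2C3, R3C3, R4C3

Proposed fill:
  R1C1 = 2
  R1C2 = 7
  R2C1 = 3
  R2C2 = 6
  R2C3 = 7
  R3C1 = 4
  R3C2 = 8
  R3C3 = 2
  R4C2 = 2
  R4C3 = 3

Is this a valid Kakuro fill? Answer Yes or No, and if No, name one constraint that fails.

Across: 2+7=9; 3+6+7=16; 4+8+2=14; 2+3=5. Down: 2+3+4=9; 7+6+8+2=23; 7+2+3=12. No digit repeats within any run.

Yes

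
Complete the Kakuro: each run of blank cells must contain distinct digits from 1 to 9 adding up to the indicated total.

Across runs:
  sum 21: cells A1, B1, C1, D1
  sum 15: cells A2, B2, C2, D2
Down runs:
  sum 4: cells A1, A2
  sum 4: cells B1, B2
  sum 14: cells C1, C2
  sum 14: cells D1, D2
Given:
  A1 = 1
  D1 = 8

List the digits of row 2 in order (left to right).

3 1 5 6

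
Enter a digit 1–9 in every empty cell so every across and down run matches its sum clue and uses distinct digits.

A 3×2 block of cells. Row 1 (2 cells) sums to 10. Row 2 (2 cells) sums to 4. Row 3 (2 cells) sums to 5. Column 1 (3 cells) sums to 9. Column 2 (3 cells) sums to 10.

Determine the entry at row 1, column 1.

4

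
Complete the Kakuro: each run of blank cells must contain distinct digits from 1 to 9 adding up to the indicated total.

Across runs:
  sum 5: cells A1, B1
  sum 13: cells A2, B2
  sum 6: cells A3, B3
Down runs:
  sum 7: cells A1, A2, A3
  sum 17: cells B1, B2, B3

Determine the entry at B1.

7 in 3 cells must be {1,2,4}.
The 13 across and the 7 down share only 4, so A2 = 4.
B2 = 13 − 4 = 9 completes the 13 across.
Nothing is forced directly, so branch on A1, whose candidates are 1 or 2. If A1 = 1: then B1 would have to be in {4} for the 5 across but in {1,2,3,5,6,7} for the 17 down — contradiction. So A1 = 2.
B1 = 5 − 2 = 3 completes the 5 across.
A3 = 7 − 6 = 1 completes the 7 down.
B3 = 6 − 1 = 5 completes the 6 across.

3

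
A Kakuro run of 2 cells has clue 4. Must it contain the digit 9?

No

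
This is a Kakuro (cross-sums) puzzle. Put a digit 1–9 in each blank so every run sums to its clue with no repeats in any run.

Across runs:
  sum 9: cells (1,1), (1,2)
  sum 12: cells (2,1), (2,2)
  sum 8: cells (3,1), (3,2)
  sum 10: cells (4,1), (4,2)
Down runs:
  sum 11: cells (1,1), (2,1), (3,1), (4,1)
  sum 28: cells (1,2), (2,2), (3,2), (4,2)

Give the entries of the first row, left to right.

5 4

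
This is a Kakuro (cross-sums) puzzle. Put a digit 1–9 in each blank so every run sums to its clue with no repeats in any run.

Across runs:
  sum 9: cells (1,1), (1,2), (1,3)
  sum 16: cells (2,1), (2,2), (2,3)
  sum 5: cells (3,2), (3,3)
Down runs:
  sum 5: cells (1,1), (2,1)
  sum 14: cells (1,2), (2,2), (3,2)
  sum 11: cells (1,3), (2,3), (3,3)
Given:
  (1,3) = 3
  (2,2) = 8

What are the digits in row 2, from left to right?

1 8 7

No cell is forced outright now. (3,3) can only be 1 or 2 (the digits allowed by both its 5 across and its 11 down). If (3,3) = 2: that forces (2,3) = 6, after which (3,2) would have to be in {3} for the 5 across but in {1,2,4,5} for the 14 down — contradiction. So (3,3) = 1.
(2,3) = 11 − 4 = 7 completes the 11 down.
(3,2) = 5 − 1 = 4 completes the 5 across.
(1,2) = 14 − 12 = 2 completes the 14 down.
(2,1) = 16 − 15 = 1 completes the 16 across.
(1,1) = 9 − 5 = 4 completes the 9 across.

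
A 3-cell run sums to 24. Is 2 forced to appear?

The only way to make 24 from 3 distinct digits is {7,8,9}, which does not contain 2.

No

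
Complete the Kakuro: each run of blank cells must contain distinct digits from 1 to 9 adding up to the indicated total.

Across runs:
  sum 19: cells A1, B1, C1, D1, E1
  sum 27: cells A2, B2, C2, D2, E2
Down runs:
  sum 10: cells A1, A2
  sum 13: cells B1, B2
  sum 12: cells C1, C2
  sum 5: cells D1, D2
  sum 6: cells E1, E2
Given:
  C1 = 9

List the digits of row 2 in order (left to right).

8, 9, 3, 2, 5

Given what's placed, B1 must be 4 to fit the 19 across and 13 down.
B2 = 13 − 4 = 9 completes the 13 down.
C2 = 12 − 9 = 3 completes the 12 down.
No cell is forced outright now. E1 can only be 1 or 2 (the digits allowed by both its 19 across and its 6 down). If E1 = 2: that forces E2 = 4, A2 = 6, after which D2 would have to be in {5} for the 27 across but in {1,2,3,4} for the 5 down — contradiction. So E1 = 1.
E2 = 6 − 1 = 5 completes the 6 down.
Nothing is forced directly, so branch on D2, whose candidates are 2 or 4. If D2 = 4: then D1 would have to be in {2,3} for the 19 across but in {1} for the 5 down — contradiction. So D2 = 2.
D1 = 5 − 2 = 3 completes the 5 down.
A2 = 27 − 19 = 8 completes the 27 across.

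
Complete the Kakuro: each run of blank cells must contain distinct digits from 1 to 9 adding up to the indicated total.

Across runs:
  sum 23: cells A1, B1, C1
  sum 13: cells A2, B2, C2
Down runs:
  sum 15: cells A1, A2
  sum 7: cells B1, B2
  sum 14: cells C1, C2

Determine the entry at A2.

7

23 in 3 cells must be {6,8,9}.
The 23 across and the 7 down share only 6, so B1 = 6.
B2 = 7 − 6 = 1 completes the 7 down.
Nothing is forced directly, so branch on A1, whose candidates are 8 or 9. If A1 = 9: that forces C1 = 8, after which A2 would have to be in {3,4,5,7,8,9} for the 13 across but in {6} for the 15 down — contradiction. So A1 = 8.
C1 = 23 − 14 = 9 completes the 23 across.
A2 = 15 − 8 = 7 completes the 15 down.
C2 = 13 − 8 = 5 completes the 13 across.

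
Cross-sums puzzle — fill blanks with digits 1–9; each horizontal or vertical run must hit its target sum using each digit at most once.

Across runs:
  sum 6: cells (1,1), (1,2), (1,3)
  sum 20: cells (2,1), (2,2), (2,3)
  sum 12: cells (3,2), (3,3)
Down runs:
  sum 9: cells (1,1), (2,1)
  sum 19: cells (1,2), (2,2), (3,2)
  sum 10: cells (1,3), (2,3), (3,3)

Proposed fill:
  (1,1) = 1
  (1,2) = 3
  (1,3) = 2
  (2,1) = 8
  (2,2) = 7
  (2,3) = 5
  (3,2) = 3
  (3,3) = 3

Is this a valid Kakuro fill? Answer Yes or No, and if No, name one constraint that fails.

No — the across run (3,2)–(3,3) sums to 6, not 12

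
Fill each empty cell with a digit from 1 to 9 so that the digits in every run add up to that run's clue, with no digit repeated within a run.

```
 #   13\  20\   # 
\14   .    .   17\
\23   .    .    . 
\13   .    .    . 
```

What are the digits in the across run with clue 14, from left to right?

5 9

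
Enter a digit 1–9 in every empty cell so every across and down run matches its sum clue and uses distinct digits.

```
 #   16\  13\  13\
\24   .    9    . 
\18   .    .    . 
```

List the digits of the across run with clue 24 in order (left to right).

7 9 8

24 in 3 cells must be {7,8,9}; 16 in 2 cells must be {7,9}.
Given what's placed, R1C1 must be 7 to fit the 24 across and 16 down.
R1C3 = 24 − 16 = 8 completes the 24 across.
R2C1 = 16 − 7 = 9 completes the 16 down.
R2C2 = 13 − 9 = 4 completes the 13 down.
R2C3 = 18 − 13 = 5 completes the 18 across.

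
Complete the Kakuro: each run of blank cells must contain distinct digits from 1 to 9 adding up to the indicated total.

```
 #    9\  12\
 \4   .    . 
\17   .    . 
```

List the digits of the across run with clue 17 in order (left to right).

4 in 2 cells must be {1,3}; 17 in 2 cells must be {8,9}.
The 4 across and the 12 down share only 3, so R1C2 = 3.
The 17 across and the 9 down share only 8, so R2C1 = 8.
R2C2 = 17 − 8 = 9 completes the 17 across.
R1C1 = 4 − 3 = 1 completes the 4 across.

8 9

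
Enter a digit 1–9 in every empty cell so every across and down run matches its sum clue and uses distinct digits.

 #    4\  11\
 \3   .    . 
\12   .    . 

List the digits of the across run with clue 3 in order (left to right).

1 2

3 in 2 cells must be {1,2}; 4 in 2 cells must be {1,3}.
The 3 across and the 4 down share only 1, so R1C1 = 1.
R1C2 = 3 − 1 = 2 completes the 3 across.
R2C1 = 4 − 1 = 3 completes the 4 down.
R2C2 = 12 − 3 = 9 completes the 12 across.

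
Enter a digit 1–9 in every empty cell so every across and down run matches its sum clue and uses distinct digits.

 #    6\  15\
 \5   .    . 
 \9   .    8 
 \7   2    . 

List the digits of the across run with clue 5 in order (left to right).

3 2

6 in 3 cells must be {1,2,3}.
R2C1 = 9 − 8 = 1 completes the 9 across.
R3C2 = 7 − 2 = 5 completes the 7 across.
R1C1 = 6 − 3 = 3 completes the 6 down.
R1C2 = 5 − 3 = 2 completes the 5 across.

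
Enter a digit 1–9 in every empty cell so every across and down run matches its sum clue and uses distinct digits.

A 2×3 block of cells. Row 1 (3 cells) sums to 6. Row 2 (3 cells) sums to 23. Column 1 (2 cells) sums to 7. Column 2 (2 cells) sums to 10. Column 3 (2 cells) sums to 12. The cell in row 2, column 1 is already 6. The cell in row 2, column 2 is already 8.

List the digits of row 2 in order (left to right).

6, 8, 9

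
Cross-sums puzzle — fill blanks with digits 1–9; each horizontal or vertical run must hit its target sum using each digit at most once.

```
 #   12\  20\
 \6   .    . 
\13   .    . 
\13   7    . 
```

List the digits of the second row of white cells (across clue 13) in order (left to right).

4 9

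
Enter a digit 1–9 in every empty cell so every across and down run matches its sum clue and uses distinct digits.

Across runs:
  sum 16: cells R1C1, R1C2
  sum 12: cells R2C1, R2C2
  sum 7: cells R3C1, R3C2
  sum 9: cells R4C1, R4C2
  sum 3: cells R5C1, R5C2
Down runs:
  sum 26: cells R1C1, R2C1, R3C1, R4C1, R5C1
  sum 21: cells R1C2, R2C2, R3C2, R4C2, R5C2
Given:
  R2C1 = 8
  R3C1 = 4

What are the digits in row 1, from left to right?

9, 7

16 in 2 cells must be {7,9}; 3 in 2 cells must be {1,2}.
R2C2 = 12 − 8 = 4 completes the 12 across.
R3C2 = 7 − 4 = 3 completes the 7 across.
R1C2 = 7: the only remaining digit allowed by both the 16 across and the 21 down.
R1C1 = 16 − 7 = 9 completes the 16 across.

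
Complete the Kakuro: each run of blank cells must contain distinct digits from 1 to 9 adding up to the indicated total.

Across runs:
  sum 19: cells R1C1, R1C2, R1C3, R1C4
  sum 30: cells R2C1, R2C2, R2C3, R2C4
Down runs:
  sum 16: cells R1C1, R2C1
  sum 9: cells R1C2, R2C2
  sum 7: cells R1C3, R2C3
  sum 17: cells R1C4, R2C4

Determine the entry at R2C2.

7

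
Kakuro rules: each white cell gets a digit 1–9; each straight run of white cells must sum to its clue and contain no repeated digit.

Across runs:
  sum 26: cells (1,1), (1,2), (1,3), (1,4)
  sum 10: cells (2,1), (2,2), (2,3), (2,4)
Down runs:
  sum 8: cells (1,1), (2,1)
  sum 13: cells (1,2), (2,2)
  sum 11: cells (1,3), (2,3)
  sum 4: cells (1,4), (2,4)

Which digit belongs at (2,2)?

4

10 in 4 cells must be {1,2,3,4}; 4 in 2 cells must be {1,3}.
Only 3 fits (1,4) under both its across sum 26 and down sum 4.
The 10 across and the 13 down share only 4, so (2,2) = 4.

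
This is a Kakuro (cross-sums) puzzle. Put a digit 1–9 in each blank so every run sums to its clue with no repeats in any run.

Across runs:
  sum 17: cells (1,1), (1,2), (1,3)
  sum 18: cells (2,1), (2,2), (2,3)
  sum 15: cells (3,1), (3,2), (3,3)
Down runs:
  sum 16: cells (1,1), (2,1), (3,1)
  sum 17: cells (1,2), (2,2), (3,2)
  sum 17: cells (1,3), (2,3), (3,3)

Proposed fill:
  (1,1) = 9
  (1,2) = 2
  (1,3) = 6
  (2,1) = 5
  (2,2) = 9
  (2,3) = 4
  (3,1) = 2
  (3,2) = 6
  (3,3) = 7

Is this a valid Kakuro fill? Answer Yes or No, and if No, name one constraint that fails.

Across: 9+2+6=17; 5+9+4=18; 2+6+7=15. Down: 9+5+2=16; 2+9+6=17; 6+4+7=17. No digit repeats within any run.

Yes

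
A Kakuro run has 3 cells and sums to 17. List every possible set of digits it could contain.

{1,7,9}; {2,6,9}; {2,7,8}; {3,5,9}; {3,6,8}; {4,5,8}; {4,6,7}

3 distinct digits from 1–9 sum between 6 and 24.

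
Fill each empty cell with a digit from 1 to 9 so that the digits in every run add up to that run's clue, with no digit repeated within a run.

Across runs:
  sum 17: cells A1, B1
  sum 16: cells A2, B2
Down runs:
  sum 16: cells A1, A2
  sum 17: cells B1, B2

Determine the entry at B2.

9

17 in 2 cells must be {8,9}; 16 in 2 cells must be {7,9}.
The 17 across and the 16 down share only 9, so A1 = 9.
B1 = 17 − 9 = 8 completes the 17 across.
A2 = 16 − 9 = 7 completes the 16 down.
B2 = 16 − 7 = 9 completes the 16 across.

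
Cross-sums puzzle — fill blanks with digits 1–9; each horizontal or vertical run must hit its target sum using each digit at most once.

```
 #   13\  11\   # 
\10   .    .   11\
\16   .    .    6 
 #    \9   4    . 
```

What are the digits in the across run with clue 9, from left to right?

R3C3 = 9 − 4 = 5 completes the 9 across.
Nothing is forced directly, so branch on R2C2, whose candidates are 1 or 2. If R2C2 = 2: then R1C2 would have to be in {1,2,3,4,6,7,8,9} for the 10 across but in {5} for the 11 down — contradiction. So R2C2 = 1.
R1C2 = 11 − 5 = 6 completes the 11 down.
R2C1 = 16 − 7 = 9 completes the 16 across.
R1C1 = 10 − 6 = 4 completes the 10 across.

4 5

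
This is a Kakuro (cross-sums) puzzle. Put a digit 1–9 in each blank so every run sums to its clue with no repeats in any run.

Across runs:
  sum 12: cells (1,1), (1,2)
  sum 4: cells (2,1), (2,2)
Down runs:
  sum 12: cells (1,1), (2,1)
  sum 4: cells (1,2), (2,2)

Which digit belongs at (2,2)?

1

4 in 2 cells must be {1,3}.
The 12 across and the 4 down share only 3, so (1,2) = 3.
The 4 across and the 12 down share only 3, so (2,1) = 3.
(2,2) = 4 − 3 = 1 completes the 4 across.
(1,1) = 12 − 3 = 9 completes the 12 across.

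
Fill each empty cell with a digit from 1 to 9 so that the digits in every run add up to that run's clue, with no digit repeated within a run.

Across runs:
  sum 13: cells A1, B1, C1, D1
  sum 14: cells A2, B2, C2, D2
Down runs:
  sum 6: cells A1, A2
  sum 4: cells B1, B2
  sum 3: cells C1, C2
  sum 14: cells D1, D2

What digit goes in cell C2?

1

4 in 2 cells must be {1,3}; 3 in 2 cells must be {1,2}.
Nothing is forced directly, so branch on D1, whose candidates are 5 or 6. If D1 = 5: that forces C1 = 1, C2 = 2, after which D2 would have to be in {1,3,4,5,6,7,8} for the 14 across but in {9} for the 14 down — contradiction. So D1 = 6.
Given what's placed, B1 must be 1 to fit the 13 across and 4 down.
C1 = 2: the only remaining digit allowed by both the 13 across and the 3 down.
B2 = 4 − 1 = 3 completes the 4 down.
C2 = 3 − 2 = 1 completes the 3 down.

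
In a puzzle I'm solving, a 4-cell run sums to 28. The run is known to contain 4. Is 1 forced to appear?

No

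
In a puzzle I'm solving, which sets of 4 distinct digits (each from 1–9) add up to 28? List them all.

4 distinct digits from 1–9 sum between 10 and 30.

{4,7,8,9}; {5,6,8,9}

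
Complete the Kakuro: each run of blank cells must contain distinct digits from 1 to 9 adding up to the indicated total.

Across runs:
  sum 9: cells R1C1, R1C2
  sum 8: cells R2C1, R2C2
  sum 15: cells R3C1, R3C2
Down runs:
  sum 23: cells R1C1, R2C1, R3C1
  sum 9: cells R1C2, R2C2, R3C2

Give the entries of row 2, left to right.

23 in 3 cells must be {6,8,9}.
The 8 across and the 23 down share only 6, so R2C1 = 6.
R2C2 = 8 − 6 = 2 completes the 8 across.
Given what's placed, R3C2 must be 6 to fit the 15 across and 9 down.
R1C1 = 8: the only remaining digit allowed by both the 9 across and the 23 down.
R1C2 = 9 − 8 = 1 completes the 9 across.
R3C1 = 15 − 6 = 9 completes the 15 across.

6 2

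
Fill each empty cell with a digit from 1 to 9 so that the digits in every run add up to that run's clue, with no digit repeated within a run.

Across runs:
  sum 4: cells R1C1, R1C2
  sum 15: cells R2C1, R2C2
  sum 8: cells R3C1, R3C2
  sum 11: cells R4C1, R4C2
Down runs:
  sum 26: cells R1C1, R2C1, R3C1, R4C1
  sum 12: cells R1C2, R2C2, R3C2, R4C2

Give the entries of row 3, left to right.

4 in 2 cells must be {1,3}.
Only 3 fits R1C1 under both its across sum 4 and down sum 26.
R1C2 = 4 − 3 = 1 completes the 4 across.
Given what's placed, R2C2 must be 6 to fit the 15 across and 12 down.
R3C1 = 6: the only remaining digit allowed by both the 8 across and the 26 down.
R3C2 = 8 − 6 = 2 completes the 8 across.

6 2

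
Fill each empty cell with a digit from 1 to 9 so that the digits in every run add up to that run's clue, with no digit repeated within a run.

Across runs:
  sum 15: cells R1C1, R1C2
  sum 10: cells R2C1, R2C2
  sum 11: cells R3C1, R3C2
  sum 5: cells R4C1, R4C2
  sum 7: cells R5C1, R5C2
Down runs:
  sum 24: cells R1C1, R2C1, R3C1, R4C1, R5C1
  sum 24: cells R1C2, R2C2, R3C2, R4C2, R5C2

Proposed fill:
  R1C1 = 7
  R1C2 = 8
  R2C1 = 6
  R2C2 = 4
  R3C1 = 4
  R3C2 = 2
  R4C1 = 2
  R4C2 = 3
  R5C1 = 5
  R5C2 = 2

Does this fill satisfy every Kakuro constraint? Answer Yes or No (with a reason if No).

No — the across run R3C1–R3C2 sums to 6, not 11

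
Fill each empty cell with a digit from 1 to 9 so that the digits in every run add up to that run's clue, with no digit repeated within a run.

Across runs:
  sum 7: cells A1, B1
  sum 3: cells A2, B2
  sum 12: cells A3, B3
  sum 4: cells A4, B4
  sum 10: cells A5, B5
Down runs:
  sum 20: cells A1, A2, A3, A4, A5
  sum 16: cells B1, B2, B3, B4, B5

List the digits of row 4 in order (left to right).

1 3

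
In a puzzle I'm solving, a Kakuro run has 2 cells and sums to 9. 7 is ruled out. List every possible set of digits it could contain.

{1,8}; {3,6}; {4,5}

2 distinct digits from 1–9 sum between 3 and 17.
Dropping sets that contain 7.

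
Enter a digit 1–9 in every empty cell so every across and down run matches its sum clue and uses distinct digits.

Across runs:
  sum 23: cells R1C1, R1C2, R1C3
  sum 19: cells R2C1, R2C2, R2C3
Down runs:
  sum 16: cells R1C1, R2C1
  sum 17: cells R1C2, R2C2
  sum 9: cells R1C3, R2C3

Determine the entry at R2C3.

3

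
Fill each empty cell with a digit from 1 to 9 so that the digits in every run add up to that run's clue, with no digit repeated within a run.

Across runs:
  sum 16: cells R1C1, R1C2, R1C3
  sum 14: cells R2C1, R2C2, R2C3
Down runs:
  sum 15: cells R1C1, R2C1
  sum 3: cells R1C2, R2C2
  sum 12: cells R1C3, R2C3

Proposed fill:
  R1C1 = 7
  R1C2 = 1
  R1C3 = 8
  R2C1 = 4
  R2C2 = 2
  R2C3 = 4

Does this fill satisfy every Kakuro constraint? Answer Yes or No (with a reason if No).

No — the across run R2C1–R2C3 sums to 10, not 14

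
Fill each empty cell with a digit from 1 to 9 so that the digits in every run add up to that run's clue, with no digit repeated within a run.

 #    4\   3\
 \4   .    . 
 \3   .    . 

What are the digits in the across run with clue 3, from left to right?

1 2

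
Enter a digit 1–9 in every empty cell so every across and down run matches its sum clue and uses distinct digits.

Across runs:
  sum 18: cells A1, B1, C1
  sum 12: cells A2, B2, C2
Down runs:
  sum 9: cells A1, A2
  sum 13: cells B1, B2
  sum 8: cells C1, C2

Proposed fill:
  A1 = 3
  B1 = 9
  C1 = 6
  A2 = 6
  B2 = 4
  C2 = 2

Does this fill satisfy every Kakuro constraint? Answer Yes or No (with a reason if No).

Across: 3+9+6=18; 6+4+2=12. Down: 3+6=9; 9+4=13; 6+2=8. No digit repeats within any run.

Yes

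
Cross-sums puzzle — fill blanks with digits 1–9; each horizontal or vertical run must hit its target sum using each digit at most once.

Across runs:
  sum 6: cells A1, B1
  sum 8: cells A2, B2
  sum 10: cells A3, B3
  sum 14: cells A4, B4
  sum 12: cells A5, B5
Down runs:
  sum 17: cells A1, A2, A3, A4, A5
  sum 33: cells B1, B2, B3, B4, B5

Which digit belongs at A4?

Nothing is forced directly, so branch on B1, whose candidates are 4 or 5. If B1 = 5: that forces A1 = 1, B2 = 7, after which A2 would have to be in {1} for the 8 across but in {2,3,4,5,6,7} for the 17 down — contradiction. So B1 = 4.
A1 = 6 − 4 = 2 completes the 6 across.
Nothing is forced directly, so branch on A4, whose candidates are 5 or 6. If A4 = 5: that forces B4 = 9, A5 = 3, after which B5 would have to be in {9} for the 12 across but in {5,7,8} for the 33 down — contradiction. So A4 = 6.
B4 = 14 − 6 = 8 completes the 14 across.

6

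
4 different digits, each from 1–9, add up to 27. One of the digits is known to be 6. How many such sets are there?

4 distinct digits from 1–9 sum between 10 and 30.
Keeping only sets containing 6.
Enumerating: {4,6,8,9}, {5,6,7,9}.

2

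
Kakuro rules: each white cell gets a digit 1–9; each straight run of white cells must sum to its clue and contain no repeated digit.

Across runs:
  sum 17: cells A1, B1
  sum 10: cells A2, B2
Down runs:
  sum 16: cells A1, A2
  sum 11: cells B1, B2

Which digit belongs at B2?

3

17 in 2 cells must be {8,9}; 16 in 2 cells must be {7,9}.
The 17 across and the 16 down share only 9, so A1 = 9.
B1 = 17 − 9 = 8 completes the 17 across.
A2 = 16 − 9 = 7 completes the 16 down.
B2 = 10 − 7 = 3 completes the 10 across.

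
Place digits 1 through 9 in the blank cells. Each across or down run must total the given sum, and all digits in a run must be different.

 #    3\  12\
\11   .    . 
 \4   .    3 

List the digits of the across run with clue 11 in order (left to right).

4 in 2 cells must be {1,3}; 3 in 2 cells must be {1,2}.
Intersecting the 11 across with the 3 down forces R1C1 = 2.
R1C2 = 11 − 2 = 9 completes the 11 across.
R2C1 = 4 − 3 = 1 completes the 4 across.

2 9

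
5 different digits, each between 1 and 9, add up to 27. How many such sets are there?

11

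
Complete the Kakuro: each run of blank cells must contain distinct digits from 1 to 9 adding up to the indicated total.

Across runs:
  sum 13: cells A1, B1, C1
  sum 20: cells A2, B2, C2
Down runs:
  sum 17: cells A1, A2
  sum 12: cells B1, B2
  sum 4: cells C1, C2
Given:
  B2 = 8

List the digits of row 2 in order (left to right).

9, 8, 3

17 in 2 cells must be {8,9}; 4 in 2 cells must be {1,3}.
B1 = 12 − 8 = 4 completes the 12 down.
A2 = 9: the only remaining digit allowed by both the 20 across and the 17 down.
C2 = 20 − 17 = 3 completes the 20 across.
A1 = 17 − 9 = 8 completes the 17 down.
C1 = 13 − 12 = 1 completes the 13 across.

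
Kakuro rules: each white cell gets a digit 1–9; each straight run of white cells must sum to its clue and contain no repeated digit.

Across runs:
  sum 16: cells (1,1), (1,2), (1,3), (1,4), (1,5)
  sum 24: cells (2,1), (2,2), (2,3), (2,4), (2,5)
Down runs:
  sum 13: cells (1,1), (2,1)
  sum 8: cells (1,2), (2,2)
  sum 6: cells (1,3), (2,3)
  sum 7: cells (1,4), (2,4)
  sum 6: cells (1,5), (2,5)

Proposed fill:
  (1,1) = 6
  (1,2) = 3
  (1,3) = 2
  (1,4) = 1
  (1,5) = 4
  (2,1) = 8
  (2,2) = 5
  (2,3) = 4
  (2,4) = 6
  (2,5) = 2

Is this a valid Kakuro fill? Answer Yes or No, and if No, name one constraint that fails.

No — the across run (2,1)–(2,5) sums to 25, not 24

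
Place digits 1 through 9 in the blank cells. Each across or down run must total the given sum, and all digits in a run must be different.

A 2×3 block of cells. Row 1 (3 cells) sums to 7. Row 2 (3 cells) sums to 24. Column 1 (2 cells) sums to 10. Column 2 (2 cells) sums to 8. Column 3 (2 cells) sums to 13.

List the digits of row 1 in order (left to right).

2 1 4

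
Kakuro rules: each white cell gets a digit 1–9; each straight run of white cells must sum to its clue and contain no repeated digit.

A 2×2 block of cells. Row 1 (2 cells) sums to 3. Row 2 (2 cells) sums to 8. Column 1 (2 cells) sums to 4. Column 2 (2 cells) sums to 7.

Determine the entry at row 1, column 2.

2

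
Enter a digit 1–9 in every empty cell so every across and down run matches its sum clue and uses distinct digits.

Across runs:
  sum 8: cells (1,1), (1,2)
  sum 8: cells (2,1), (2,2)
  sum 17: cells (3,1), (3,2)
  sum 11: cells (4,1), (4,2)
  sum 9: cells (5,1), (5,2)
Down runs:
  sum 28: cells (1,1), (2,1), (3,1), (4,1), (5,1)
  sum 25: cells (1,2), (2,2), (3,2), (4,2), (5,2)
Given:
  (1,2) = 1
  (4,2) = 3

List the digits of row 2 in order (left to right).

1 7

17 in 2 cells must be {8,9}.
(1,1) = 8 − 1 = 7 completes the 8 across.
(4,1) = 11 − 3 = 8 completes the 11 across.
Given what's placed, (3,1) must be 9 to fit the 17 across and 28 down.
(3,2) = 17 − 9 = 8 completes the 17 across.
No cell is forced outright now. (2,1) can only be 1 or 3 (the digits allowed by both its 8 across and its 28 down). If (2,1) = 3: then (2,2) would have to be in {5} for the 8 across but in {4,6,7,9} for the 25 down — contradiction. So (2,1) = 1.
(2,2) = 8 − 1 = 7 completes the 8 across.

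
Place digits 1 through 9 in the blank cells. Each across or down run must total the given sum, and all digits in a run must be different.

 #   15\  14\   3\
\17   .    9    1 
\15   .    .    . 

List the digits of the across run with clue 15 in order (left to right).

8, 5, 2

3 in 2 cells must be {1,2}.
R1C1 = 17 − 10 = 7 completes the 17 across.
R2C1 = 15 − 7 = 8 completes the 15 down.
R2C2 = 14 − 9 = 5 completes the 14 down.
R2C3 = 15 − 13 = 2 completes the 15 across.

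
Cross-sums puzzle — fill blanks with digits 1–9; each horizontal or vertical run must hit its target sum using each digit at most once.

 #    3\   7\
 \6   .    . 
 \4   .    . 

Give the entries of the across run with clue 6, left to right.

2, 4

4 in 2 cells must be {1,3}; 3 in 2 cells must be {1,2}.
The 4 across and the 3 down share only 1, so R2C1 = 1.
R2C2 = 4 − 1 = 3 completes the 4 across.
R1C1 = 3 − 1 = 2 completes the 3 down.
R1C2 = 6 − 2 = 4 completes the 6 across.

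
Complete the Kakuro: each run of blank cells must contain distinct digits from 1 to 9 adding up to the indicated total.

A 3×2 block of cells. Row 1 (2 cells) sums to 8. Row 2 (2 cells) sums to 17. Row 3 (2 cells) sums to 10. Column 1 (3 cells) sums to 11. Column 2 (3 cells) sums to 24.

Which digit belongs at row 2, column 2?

9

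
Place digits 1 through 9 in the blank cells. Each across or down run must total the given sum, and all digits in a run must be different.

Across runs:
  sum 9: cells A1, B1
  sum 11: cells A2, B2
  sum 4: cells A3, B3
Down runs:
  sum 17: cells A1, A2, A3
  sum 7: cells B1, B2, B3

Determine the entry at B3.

4 in 2 cells must be {1,3}; 7 in 3 cells must be {1,2,4}.
The 4 across and the 7 down share only 1, so B3 = 1.
A3 = 4 − 1 = 3 completes the 4 across.
Nothing is forced directly, so branch on B1, whose candidates are 2 or 4. If B1 = 2: then A1 would have to be in {7} for the 9 across but in {5,6,8,9} for the 17 down — contradiction. So B1 = 4.
A1 = 9 − 4 = 5 completes the 9 across.
A2 = 17 − 8 = 9 completes the 17 down.
B2 = 11 − 9 = 2 completes the 11 across.

1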